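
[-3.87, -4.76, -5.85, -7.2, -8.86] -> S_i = -3.87*1.23^i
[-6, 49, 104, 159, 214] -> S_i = -6 + 55*i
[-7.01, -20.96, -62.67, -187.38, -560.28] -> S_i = -7.01*2.99^i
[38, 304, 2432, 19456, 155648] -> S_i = 38*8^i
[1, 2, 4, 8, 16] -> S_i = 1*2^i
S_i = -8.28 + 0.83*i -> [-8.28, -7.45, -6.62, -5.79, -4.96]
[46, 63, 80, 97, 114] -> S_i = 46 + 17*i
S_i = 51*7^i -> [51, 357, 2499, 17493, 122451]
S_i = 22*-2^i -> [22, -44, 88, -176, 352]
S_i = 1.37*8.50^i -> [1.37, 11.65, 98.98, 841.35, 7151.49]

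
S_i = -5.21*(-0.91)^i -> [-5.21, 4.74, -4.31, 3.93, -3.57]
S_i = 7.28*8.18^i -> [7.28, 59.55, 487.12, 3984.66, 32594.52]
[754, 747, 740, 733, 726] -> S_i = 754 + -7*i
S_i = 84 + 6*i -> [84, 90, 96, 102, 108]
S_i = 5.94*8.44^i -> [5.94, 50.13, 423.13, 3571.2, 30140.9]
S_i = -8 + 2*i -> [-8, -6, -4, -2, 0]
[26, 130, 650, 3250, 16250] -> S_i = 26*5^i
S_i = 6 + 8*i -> [6, 14, 22, 30, 38]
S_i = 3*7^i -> [3, 21, 147, 1029, 7203]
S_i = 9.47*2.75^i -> [9.47, 26.04, 71.62, 196.95, 541.6]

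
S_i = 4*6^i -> [4, 24, 144, 864, 5184]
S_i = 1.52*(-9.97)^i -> [1.52, -15.15, 151.09, -1506.36, 15018.42]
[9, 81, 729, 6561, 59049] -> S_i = 9*9^i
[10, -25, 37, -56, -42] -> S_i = Random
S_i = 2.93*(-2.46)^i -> [2.93, -7.21, 17.73, -43.62, 107.3]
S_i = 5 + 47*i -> [5, 52, 99, 146, 193]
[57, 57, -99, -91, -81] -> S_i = Random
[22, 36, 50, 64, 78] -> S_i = 22 + 14*i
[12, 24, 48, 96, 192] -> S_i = 12*2^i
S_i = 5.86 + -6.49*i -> [5.86, -0.63, -7.12, -13.61, -20.1]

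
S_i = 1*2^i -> [1, 2, 4, 8, 16]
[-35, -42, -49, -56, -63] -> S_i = -35 + -7*i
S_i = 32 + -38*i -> [32, -6, -44, -82, -120]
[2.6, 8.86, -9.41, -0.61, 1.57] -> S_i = Random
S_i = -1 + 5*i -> [-1, 4, 9, 14, 19]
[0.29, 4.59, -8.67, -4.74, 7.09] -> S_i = Random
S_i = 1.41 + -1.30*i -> [1.41, 0.11, -1.19, -2.49, -3.79]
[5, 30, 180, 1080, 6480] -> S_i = 5*6^i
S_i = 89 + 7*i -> [89, 96, 103, 110, 117]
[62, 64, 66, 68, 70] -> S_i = 62 + 2*i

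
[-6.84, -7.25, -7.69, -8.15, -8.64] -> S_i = -6.84*1.06^i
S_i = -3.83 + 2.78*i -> [-3.83, -1.05, 1.73, 4.51, 7.29]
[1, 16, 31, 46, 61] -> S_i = 1 + 15*i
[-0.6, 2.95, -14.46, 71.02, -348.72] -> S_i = -0.60*(-4.91)^i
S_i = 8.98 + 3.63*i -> [8.98, 12.61, 16.24, 19.87, 23.5]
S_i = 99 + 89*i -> [99, 188, 277, 366, 455]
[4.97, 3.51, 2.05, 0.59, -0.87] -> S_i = 4.97 + -1.46*i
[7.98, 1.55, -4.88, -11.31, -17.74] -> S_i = 7.98 + -6.43*i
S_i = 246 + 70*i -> [246, 316, 386, 456, 526]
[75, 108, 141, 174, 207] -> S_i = 75 + 33*i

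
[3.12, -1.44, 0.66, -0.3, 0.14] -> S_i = 3.12*(-0.46)^i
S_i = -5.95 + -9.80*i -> [-5.95, -15.75, -25.55, -35.35, -45.15]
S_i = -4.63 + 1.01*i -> [-4.63, -3.62, -2.61, -1.6, -0.59]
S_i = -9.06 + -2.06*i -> [-9.06, -11.12, -13.18, -15.24, -17.3]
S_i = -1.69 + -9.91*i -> [-1.69, -11.6, -21.51, -31.42, -41.33]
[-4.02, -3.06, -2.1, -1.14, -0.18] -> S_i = -4.02 + 0.96*i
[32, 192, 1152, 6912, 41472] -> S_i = 32*6^i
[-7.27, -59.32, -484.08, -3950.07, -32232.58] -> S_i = -7.27*8.16^i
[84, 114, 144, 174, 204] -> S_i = 84 + 30*i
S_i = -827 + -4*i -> [-827, -831, -835, -839, -843]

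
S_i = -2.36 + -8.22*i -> [-2.36, -10.58, -18.8, -27.02, -35.24]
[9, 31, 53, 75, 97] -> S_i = 9 + 22*i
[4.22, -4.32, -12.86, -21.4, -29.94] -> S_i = 4.22 + -8.54*i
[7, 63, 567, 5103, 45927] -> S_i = 7*9^i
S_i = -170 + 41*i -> [-170, -129, -88, -47, -6]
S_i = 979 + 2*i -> [979, 981, 983, 985, 987]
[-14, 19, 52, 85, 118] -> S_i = -14 + 33*i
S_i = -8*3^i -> [-8, -24, -72, -216, -648]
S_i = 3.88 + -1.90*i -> [3.88, 1.98, 0.08, -1.82, -3.72]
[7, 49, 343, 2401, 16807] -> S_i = 7*7^i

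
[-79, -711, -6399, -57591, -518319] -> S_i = -79*9^i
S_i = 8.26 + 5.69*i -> [8.26, 13.95, 19.64, 25.33, 31.02]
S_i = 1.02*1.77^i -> [1.02, 1.81, 3.2, 5.66, 10.01]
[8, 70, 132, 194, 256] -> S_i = 8 + 62*i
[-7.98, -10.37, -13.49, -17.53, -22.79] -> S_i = -7.98*1.30^i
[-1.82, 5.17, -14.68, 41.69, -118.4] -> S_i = -1.82*(-2.84)^i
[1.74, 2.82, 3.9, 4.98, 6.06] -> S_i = 1.74 + 1.08*i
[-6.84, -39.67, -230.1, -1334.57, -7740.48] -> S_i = -6.84*5.80^i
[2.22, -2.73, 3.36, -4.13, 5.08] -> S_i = 2.22*(-1.23)^i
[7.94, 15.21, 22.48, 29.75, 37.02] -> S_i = 7.94 + 7.27*i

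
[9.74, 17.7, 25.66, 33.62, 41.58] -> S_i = 9.74 + 7.96*i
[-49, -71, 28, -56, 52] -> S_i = Random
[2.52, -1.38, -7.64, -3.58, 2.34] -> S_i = Random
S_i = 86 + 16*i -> [86, 102, 118, 134, 150]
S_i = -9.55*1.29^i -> [-9.55, -12.32, -15.89, -20.5, -26.45]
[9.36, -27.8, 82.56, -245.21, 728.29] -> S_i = 9.36*(-2.97)^i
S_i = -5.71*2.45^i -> [-5.71, -13.99, -34.27, -83.97, -205.73]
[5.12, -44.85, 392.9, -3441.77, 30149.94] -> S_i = 5.12*(-8.76)^i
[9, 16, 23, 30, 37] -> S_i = 9 + 7*i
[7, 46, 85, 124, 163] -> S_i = 7 + 39*i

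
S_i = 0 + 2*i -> [0, 2, 4, 6, 8]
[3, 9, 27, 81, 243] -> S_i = 3*3^i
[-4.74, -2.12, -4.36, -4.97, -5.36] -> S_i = Random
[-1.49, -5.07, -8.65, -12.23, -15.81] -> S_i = -1.49 + -3.58*i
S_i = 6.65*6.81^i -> [6.65, 45.29, 308.4, 2100.21, 14302.44]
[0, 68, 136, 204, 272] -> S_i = 0 + 68*i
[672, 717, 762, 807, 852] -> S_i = 672 + 45*i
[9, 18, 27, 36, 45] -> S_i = 9 + 9*i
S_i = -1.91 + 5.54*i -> [-1.91, 3.63, 9.17, 14.71, 20.25]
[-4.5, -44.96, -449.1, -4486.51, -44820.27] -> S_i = -4.50*9.99^i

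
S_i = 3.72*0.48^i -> [3.72, 1.79, 0.86, 0.41, 0.2]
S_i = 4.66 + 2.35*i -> [4.66, 7.01, 9.36, 11.71, 14.06]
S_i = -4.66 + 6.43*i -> [-4.66, 1.77, 8.2, 14.63, 21.06]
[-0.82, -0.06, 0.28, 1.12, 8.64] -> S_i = Random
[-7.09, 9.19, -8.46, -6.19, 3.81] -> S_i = Random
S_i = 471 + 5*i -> [471, 476, 481, 486, 491]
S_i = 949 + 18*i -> [949, 967, 985, 1003, 1021]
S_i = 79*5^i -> [79, 395, 1975, 9875, 49375]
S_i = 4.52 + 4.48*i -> [4.52, 9.0, 13.48, 17.96, 22.44]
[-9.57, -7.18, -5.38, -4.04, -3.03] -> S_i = -9.57*0.75^i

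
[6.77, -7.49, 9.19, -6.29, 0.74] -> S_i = Random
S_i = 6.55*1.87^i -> [6.55, 12.25, 22.9, 42.83, 80.1]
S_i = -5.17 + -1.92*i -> [-5.17, -7.09, -9.01, -10.93, -12.85]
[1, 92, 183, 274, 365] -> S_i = 1 + 91*i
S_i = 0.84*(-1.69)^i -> [0.84, -1.42, 2.4, -4.05, 6.85]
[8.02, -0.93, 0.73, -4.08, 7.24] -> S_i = Random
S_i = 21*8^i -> [21, 168, 1344, 10752, 86016]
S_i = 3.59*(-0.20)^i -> [3.59, -0.72, 0.14, -0.03, 0.01]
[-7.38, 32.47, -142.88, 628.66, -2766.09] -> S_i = -7.38*(-4.40)^i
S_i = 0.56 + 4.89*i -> [0.56, 5.45, 10.34, 15.23, 20.12]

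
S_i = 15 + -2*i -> [15, 13, 11, 9, 7]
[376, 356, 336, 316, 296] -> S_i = 376 + -20*i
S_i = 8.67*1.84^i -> [8.67, 15.95, 29.35, 54.01, 99.38]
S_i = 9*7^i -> [9, 63, 441, 3087, 21609]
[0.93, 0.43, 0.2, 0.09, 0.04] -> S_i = 0.93*0.46^i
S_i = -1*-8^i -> [-1, 8, -64, 512, -4096]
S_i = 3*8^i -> [3, 24, 192, 1536, 12288]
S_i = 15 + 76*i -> [15, 91, 167, 243, 319]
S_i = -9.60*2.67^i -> [-9.6, -25.63, -68.44, -182.73, -487.88]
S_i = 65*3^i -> [65, 195, 585, 1755, 5265]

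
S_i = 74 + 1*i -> [74, 75, 76, 77, 78]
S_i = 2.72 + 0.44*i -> [2.72, 3.16, 3.6, 4.04, 4.48]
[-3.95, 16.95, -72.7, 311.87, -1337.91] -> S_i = -3.95*(-4.29)^i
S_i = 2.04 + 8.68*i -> [2.04, 10.72, 19.4, 28.08, 36.76]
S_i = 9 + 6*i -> [9, 15, 21, 27, 33]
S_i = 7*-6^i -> [7, -42, 252, -1512, 9072]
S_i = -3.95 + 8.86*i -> [-3.95, 4.91, 13.77, 22.63, 31.49]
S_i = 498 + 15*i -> [498, 513, 528, 543, 558]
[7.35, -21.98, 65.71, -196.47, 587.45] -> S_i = 7.35*(-2.99)^i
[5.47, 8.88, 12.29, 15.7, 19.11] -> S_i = 5.47 + 3.41*i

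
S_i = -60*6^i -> [-60, -360, -2160, -12960, -77760]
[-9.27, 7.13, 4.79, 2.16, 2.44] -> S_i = Random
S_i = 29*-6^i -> [29, -174, 1044, -6264, 37584]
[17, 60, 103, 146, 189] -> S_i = 17 + 43*i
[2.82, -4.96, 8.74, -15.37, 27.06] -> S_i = 2.82*(-1.76)^i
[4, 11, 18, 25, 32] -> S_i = 4 + 7*i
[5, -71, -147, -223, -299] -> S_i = 5 + -76*i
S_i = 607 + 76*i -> [607, 683, 759, 835, 911]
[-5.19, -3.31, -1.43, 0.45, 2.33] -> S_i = -5.19 + 1.88*i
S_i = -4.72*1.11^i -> [-4.72, -5.24, -5.82, -6.46, -7.17]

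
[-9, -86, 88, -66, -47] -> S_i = Random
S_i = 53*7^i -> [53, 371, 2597, 18179, 127253]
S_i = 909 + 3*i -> [909, 912, 915, 918, 921]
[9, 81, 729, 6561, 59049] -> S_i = 9*9^i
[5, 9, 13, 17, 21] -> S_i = 5 + 4*i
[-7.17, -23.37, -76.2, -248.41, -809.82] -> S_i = -7.17*3.26^i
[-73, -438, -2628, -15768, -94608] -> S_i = -73*6^i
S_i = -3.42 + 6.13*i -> [-3.42, 2.71, 8.84, 14.97, 21.1]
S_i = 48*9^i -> [48, 432, 3888, 34992, 314928]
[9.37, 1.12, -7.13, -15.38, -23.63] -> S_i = 9.37 + -8.25*i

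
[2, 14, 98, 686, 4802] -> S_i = 2*7^i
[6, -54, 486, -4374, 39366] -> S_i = 6*-9^i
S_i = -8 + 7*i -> [-8, -1, 6, 13, 20]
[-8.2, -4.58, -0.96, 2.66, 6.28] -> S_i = -8.20 + 3.62*i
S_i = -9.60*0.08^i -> [-9.6, -0.77, -0.06, -0.0, -0.0]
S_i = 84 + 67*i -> [84, 151, 218, 285, 352]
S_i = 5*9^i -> [5, 45, 405, 3645, 32805]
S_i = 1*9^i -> [1, 9, 81, 729, 6561]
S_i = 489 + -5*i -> [489, 484, 479, 474, 469]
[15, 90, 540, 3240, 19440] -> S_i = 15*6^i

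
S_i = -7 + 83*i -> [-7, 76, 159, 242, 325]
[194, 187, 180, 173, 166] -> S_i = 194 + -7*i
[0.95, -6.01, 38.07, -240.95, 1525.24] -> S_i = 0.95*(-6.33)^i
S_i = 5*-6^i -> [5, -30, 180, -1080, 6480]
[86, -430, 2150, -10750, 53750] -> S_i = 86*-5^i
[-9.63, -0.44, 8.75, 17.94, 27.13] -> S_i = -9.63 + 9.19*i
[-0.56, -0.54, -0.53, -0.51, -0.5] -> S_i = -0.56*0.97^i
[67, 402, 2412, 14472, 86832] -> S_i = 67*6^i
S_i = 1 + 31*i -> [1, 32, 63, 94, 125]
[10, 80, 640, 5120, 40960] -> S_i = 10*8^i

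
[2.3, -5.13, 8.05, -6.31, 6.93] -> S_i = Random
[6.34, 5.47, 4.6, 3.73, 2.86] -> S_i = 6.34 + -0.87*i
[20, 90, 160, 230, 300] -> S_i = 20 + 70*i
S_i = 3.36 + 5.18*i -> [3.36, 8.54, 13.72, 18.9, 24.08]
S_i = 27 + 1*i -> [27, 28, 29, 30, 31]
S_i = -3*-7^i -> [-3, 21, -147, 1029, -7203]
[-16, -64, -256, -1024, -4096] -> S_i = -16*4^i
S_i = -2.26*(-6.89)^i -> [-2.26, 15.57, -107.29, 739.21, -5093.14]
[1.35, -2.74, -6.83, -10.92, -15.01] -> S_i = 1.35 + -4.09*i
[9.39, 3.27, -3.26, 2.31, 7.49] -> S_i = Random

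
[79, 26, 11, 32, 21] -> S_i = Random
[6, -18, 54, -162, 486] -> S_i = 6*-3^i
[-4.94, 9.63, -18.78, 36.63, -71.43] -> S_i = -4.94*(-1.95)^i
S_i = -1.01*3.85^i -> [-1.01, -3.89, -14.97, -57.64, -221.9]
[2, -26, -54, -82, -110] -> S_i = 2 + -28*i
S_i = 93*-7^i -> [93, -651, 4557, -31899, 223293]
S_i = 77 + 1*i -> [77, 78, 79, 80, 81]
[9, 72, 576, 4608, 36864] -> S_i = 9*8^i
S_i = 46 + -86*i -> [46, -40, -126, -212, -298]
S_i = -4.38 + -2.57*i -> [-4.38, -6.95, -9.52, -12.09, -14.66]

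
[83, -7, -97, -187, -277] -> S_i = 83 + -90*i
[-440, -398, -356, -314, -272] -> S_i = -440 + 42*i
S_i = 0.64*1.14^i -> [0.64, 0.73, 0.83, 0.95, 1.08]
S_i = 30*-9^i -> [30, -270, 2430, -21870, 196830]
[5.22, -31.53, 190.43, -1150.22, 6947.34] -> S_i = 5.22*(-6.04)^i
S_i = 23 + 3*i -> [23, 26, 29, 32, 35]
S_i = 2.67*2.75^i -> [2.67, 7.34, 20.19, 55.53, 152.7]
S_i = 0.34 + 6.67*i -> [0.34, 7.01, 13.68, 20.35, 27.02]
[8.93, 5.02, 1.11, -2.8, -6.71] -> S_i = 8.93 + -3.91*i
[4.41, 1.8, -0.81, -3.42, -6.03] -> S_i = 4.41 + -2.61*i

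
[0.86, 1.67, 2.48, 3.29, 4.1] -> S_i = 0.86 + 0.81*i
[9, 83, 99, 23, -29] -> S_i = Random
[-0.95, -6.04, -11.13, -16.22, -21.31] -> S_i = -0.95 + -5.09*i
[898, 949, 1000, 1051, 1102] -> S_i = 898 + 51*i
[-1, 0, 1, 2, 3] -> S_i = -1 + 1*i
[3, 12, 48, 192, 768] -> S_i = 3*4^i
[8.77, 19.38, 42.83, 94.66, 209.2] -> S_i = 8.77*2.21^i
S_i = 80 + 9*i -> [80, 89, 98, 107, 116]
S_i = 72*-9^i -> [72, -648, 5832, -52488, 472392]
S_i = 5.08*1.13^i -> [5.08, 5.74, 6.49, 7.33, 8.28]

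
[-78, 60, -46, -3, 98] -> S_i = Random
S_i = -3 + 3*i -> [-3, 0, 3, 6, 9]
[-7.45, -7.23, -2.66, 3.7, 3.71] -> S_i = Random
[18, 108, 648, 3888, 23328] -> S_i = 18*6^i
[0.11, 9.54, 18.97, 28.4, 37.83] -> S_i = 0.11 + 9.43*i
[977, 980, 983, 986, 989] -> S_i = 977 + 3*i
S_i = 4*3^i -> [4, 12, 36, 108, 324]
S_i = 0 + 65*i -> [0, 65, 130, 195, 260]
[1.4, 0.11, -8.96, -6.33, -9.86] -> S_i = Random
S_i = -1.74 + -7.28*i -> [-1.74, -9.02, -16.3, -23.58, -30.86]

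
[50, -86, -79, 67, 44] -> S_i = Random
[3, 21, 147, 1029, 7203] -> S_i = 3*7^i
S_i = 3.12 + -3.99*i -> [3.12, -0.87, -4.86, -8.85, -12.84]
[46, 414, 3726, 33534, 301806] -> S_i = 46*9^i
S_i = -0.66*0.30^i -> [-0.66, -0.2, -0.06, -0.02, -0.01]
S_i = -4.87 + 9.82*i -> [-4.87, 4.95, 14.77, 24.59, 34.41]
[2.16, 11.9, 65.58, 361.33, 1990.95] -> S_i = 2.16*5.51^i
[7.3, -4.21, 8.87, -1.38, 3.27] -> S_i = Random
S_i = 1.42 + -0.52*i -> [1.42, 0.9, 0.38, -0.14, -0.66]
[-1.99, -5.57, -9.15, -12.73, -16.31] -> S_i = -1.99 + -3.58*i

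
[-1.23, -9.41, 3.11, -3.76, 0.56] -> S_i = Random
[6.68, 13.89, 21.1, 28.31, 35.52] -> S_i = 6.68 + 7.21*i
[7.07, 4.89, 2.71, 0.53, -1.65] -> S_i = 7.07 + -2.18*i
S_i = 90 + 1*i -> [90, 91, 92, 93, 94]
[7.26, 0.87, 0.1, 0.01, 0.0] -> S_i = 7.26*0.12^i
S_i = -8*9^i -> [-8, -72, -648, -5832, -52488]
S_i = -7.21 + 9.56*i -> [-7.21, 2.35, 11.91, 21.47, 31.03]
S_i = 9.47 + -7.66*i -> [9.47, 1.81, -5.85, -13.51, -21.17]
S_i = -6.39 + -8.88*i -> [-6.39, -15.27, -24.15, -33.03, -41.91]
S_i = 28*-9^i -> [28, -252, 2268, -20412, 183708]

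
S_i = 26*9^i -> [26, 234, 2106, 18954, 170586]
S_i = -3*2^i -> [-3, -6, -12, -24, -48]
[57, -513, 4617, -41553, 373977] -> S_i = 57*-9^i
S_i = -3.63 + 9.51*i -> [-3.63, 5.88, 15.39, 24.9, 34.41]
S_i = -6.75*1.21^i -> [-6.75, -8.17, -9.88, -11.96, -14.47]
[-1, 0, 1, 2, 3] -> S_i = -1 + 1*i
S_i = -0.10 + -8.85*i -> [-0.1, -8.95, -17.8, -26.65, -35.5]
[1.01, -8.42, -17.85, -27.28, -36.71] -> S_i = 1.01 + -9.43*i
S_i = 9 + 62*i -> [9, 71, 133, 195, 257]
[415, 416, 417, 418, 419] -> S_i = 415 + 1*i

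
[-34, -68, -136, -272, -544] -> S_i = -34*2^i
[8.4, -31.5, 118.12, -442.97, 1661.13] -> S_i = 8.40*(-3.75)^i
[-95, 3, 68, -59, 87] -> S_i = Random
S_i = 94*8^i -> [94, 752, 6016, 48128, 385024]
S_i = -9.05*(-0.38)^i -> [-9.05, 3.44, -1.31, 0.5, -0.19]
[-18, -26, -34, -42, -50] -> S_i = -18 + -8*i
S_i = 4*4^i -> [4, 16, 64, 256, 1024]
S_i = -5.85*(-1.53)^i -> [-5.85, 8.95, -13.69, 20.95, -32.06]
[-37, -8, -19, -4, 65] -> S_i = Random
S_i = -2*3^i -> [-2, -6, -18, -54, -162]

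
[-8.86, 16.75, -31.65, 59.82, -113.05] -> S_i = -8.86*(-1.89)^i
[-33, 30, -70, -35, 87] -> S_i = Random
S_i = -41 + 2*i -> [-41, -39, -37, -35, -33]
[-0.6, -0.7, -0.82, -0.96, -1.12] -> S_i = -0.60*1.17^i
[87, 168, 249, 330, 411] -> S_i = 87 + 81*i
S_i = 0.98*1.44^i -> [0.98, 1.41, 2.03, 2.93, 4.21]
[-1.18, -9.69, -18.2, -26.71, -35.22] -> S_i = -1.18 + -8.51*i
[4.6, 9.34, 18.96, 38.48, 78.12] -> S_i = 4.60*2.03^i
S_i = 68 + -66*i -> [68, 2, -64, -130, -196]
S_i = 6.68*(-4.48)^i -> [6.68, -29.93, 134.07, -600.63, 2690.84]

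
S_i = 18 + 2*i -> [18, 20, 22, 24, 26]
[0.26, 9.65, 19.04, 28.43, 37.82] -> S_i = 0.26 + 9.39*i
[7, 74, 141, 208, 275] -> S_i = 7 + 67*i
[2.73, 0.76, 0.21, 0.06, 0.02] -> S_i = 2.73*0.28^i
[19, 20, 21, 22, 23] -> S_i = 19 + 1*i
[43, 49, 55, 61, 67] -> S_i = 43 + 6*i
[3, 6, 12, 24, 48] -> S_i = 3*2^i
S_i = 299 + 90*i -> [299, 389, 479, 569, 659]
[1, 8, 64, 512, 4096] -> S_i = 1*8^i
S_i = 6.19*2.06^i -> [6.19, 12.75, 26.27, 54.11, 111.47]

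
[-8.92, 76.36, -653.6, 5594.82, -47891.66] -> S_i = -8.92*(-8.56)^i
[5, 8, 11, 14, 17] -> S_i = 5 + 3*i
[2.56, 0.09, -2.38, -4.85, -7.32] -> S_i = 2.56 + -2.47*i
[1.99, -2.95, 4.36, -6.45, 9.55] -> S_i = 1.99*(-1.48)^i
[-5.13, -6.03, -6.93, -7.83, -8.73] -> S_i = -5.13 + -0.90*i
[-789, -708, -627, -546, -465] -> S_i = -789 + 81*i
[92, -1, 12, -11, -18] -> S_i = Random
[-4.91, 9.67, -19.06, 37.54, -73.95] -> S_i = -4.91*(-1.97)^i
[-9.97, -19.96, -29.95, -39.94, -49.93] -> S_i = -9.97 + -9.99*i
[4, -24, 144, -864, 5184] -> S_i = 4*-6^i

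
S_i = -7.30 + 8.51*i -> [-7.3, 1.21, 9.72, 18.23, 26.74]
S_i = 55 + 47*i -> [55, 102, 149, 196, 243]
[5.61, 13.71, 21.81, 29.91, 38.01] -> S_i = 5.61 + 8.10*i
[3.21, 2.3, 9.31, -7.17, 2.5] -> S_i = Random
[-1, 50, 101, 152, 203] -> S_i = -1 + 51*i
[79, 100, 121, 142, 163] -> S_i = 79 + 21*i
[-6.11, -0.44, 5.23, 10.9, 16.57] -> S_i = -6.11 + 5.67*i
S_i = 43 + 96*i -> [43, 139, 235, 331, 427]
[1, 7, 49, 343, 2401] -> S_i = 1*7^i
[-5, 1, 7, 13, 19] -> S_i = -5 + 6*i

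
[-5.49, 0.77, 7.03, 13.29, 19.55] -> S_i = -5.49 + 6.26*i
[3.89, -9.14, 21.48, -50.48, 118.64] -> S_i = 3.89*(-2.35)^i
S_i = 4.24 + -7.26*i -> [4.24, -3.02, -10.28, -17.54, -24.8]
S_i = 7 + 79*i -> [7, 86, 165, 244, 323]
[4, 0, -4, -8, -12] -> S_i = 4 + -4*i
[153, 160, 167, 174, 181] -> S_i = 153 + 7*i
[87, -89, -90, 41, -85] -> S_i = Random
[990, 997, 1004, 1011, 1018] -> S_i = 990 + 7*i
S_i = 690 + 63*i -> [690, 753, 816, 879, 942]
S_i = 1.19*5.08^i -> [1.19, 6.05, 30.71, 156.0, 792.5]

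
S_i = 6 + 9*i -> [6, 15, 24, 33, 42]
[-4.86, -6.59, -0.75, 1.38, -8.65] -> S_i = Random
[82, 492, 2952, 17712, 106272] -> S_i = 82*6^i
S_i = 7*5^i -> [7, 35, 175, 875, 4375]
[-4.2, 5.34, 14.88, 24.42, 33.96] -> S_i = -4.20 + 9.54*i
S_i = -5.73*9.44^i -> [-5.73, -54.09, -510.62, -4820.26, -45503.27]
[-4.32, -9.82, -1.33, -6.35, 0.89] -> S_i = Random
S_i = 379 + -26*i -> [379, 353, 327, 301, 275]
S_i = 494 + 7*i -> [494, 501, 508, 515, 522]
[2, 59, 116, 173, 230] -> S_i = 2 + 57*i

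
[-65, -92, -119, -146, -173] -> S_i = -65 + -27*i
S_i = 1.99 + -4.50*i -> [1.99, -2.51, -7.01, -11.51, -16.01]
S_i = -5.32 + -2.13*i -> [-5.32, -7.45, -9.58, -11.71, -13.84]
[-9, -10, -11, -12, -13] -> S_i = -9 + -1*i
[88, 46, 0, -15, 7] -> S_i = Random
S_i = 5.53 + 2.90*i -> [5.53, 8.43, 11.33, 14.23, 17.13]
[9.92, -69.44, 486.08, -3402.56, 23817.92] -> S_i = 9.92*(-7.00)^i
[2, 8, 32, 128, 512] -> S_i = 2*4^i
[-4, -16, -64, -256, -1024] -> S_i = -4*4^i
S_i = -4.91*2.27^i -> [-4.91, -11.15, -25.3, -57.43, -130.37]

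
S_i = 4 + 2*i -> [4, 6, 8, 10, 12]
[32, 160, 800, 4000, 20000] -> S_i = 32*5^i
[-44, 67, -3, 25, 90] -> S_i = Random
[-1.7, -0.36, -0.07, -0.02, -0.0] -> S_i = -1.70*0.21^i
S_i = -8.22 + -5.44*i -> [-8.22, -13.66, -19.1, -24.54, -29.98]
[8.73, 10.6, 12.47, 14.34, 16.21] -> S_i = 8.73 + 1.87*i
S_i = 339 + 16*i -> [339, 355, 371, 387, 403]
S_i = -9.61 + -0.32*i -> [-9.61, -9.93, -10.25, -10.57, -10.89]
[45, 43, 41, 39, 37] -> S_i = 45 + -2*i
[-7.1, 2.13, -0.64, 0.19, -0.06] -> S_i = -7.10*(-0.30)^i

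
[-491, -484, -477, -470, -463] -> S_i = -491 + 7*i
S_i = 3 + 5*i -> [3, 8, 13, 18, 23]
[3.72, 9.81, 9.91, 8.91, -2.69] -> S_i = Random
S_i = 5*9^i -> [5, 45, 405, 3645, 32805]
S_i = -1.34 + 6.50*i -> [-1.34, 5.16, 11.66, 18.16, 24.66]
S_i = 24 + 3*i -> [24, 27, 30, 33, 36]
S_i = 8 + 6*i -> [8, 14, 20, 26, 32]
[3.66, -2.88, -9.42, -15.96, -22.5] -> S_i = 3.66 + -6.54*i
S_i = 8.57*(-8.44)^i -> [8.57, -72.33, 610.47, -5152.38, 43486.11]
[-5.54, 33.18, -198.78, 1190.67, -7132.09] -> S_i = -5.54*(-5.99)^i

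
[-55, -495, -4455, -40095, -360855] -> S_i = -55*9^i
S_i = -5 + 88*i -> [-5, 83, 171, 259, 347]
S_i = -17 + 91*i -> [-17, 74, 165, 256, 347]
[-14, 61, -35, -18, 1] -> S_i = Random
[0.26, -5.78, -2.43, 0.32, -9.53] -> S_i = Random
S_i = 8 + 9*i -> [8, 17, 26, 35, 44]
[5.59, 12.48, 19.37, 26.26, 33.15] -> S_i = 5.59 + 6.89*i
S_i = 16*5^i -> [16, 80, 400, 2000, 10000]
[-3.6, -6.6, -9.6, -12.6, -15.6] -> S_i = -3.60 + -3.00*i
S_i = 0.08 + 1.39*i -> [0.08, 1.47, 2.86, 4.25, 5.64]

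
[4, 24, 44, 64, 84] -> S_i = 4 + 20*i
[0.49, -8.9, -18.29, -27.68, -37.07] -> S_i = 0.49 + -9.39*i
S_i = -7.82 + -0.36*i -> [-7.82, -8.18, -8.54, -8.9, -9.26]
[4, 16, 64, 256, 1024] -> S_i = 4*4^i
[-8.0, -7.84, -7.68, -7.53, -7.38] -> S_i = -8.00*0.98^i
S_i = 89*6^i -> [89, 534, 3204, 19224, 115344]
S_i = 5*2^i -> [5, 10, 20, 40, 80]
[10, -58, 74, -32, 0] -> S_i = Random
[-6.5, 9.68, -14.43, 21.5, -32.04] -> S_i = -6.50*(-1.49)^i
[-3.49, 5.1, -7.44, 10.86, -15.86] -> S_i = -3.49*(-1.46)^i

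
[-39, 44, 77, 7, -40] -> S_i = Random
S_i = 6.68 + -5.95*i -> [6.68, 0.73, -5.22, -11.17, -17.12]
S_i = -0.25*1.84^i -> [-0.25, -0.46, -0.85, -1.56, -2.87]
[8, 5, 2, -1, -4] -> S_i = 8 + -3*i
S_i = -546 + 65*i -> [-546, -481, -416, -351, -286]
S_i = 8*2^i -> [8, 16, 32, 64, 128]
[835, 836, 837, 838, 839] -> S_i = 835 + 1*i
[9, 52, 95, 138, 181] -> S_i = 9 + 43*i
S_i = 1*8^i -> [1, 8, 64, 512, 4096]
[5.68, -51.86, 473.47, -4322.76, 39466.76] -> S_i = 5.68*(-9.13)^i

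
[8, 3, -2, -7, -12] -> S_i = 8 + -5*i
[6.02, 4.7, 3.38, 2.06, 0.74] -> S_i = 6.02 + -1.32*i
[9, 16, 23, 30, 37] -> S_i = 9 + 7*i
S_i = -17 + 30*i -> [-17, 13, 43, 73, 103]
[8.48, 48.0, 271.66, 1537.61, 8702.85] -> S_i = 8.48*5.66^i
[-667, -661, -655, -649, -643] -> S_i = -667 + 6*i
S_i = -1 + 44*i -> [-1, 43, 87, 131, 175]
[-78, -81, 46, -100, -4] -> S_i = Random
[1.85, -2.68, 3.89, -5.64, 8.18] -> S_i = 1.85*(-1.45)^i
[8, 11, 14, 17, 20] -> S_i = 8 + 3*i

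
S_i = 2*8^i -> [2, 16, 128, 1024, 8192]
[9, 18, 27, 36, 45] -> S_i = 9 + 9*i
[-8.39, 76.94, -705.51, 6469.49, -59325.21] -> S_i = -8.39*(-9.17)^i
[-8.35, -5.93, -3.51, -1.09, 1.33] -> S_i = -8.35 + 2.42*i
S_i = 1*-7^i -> [1, -7, 49, -343, 2401]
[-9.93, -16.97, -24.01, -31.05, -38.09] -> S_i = -9.93 + -7.04*i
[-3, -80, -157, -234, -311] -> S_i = -3 + -77*i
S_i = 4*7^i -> [4, 28, 196, 1372, 9604]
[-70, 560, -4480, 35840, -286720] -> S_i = -70*-8^i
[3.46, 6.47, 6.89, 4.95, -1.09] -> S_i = Random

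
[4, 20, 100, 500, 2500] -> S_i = 4*5^i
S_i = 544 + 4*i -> [544, 548, 552, 556, 560]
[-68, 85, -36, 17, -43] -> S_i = Random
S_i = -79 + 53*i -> [-79, -26, 27, 80, 133]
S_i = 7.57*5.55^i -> [7.57, 42.01, 233.17, 1294.12, 7182.37]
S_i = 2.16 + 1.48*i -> [2.16, 3.64, 5.12, 6.6, 8.08]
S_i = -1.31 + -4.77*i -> [-1.31, -6.08, -10.85, -15.62, -20.39]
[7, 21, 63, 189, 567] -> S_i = 7*3^i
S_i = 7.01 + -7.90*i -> [7.01, -0.89, -8.79, -16.69, -24.59]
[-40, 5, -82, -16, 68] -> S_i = Random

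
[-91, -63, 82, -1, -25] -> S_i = Random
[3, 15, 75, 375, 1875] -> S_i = 3*5^i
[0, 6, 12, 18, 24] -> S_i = 0 + 6*i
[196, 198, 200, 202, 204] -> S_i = 196 + 2*i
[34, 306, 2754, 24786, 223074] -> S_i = 34*9^i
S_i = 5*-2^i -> [5, -10, 20, -40, 80]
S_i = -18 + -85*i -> [-18, -103, -188, -273, -358]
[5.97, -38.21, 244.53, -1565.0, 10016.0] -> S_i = 5.97*(-6.40)^i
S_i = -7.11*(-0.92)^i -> [-7.11, 6.54, -6.02, 5.54, -5.09]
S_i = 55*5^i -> [55, 275, 1375, 6875, 34375]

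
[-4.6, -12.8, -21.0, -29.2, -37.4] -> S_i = -4.60 + -8.20*i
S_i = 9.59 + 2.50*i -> [9.59, 12.09, 14.59, 17.09, 19.59]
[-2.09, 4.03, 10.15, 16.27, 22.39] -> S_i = -2.09 + 6.12*i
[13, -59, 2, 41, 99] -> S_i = Random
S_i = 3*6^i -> [3, 18, 108, 648, 3888]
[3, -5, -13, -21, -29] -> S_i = 3 + -8*i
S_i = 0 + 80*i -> [0, 80, 160, 240, 320]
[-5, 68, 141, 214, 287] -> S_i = -5 + 73*i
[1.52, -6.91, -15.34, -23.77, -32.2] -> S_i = 1.52 + -8.43*i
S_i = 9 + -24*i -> [9, -15, -39, -63, -87]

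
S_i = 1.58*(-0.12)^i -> [1.58, -0.19, 0.02, -0.0, 0.0]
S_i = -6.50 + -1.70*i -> [-6.5, -8.2, -9.9, -11.6, -13.3]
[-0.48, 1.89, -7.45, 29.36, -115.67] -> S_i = -0.48*(-3.94)^i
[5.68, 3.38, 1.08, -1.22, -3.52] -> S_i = 5.68 + -2.30*i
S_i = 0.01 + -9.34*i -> [0.01, -9.33, -18.67, -28.01, -37.35]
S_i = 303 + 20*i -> [303, 323, 343, 363, 383]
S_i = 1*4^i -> [1, 4, 16, 64, 256]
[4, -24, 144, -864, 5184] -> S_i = 4*-6^i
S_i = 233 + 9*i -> [233, 242, 251, 260, 269]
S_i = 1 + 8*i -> [1, 9, 17, 25, 33]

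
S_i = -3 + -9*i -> [-3, -12, -21, -30, -39]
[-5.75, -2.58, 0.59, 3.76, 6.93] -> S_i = -5.75 + 3.17*i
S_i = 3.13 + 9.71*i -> [3.13, 12.84, 22.55, 32.26, 41.97]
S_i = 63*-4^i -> [63, -252, 1008, -4032, 16128]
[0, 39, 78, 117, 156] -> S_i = 0 + 39*i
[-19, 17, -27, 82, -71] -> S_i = Random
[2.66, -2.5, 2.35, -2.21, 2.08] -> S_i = 2.66*(-0.94)^i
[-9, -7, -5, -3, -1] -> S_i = -9 + 2*i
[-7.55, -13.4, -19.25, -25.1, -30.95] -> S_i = -7.55 + -5.85*i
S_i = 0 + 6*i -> [0, 6, 12, 18, 24]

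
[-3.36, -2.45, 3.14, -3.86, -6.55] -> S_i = Random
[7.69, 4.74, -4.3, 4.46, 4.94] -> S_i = Random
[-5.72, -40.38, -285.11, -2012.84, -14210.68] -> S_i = -5.72*7.06^i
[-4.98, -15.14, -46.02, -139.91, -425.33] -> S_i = -4.98*3.04^i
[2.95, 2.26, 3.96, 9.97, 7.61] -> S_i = Random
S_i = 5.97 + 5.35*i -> [5.97, 11.32, 16.67, 22.02, 27.37]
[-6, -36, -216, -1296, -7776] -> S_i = -6*6^i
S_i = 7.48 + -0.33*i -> [7.48, 7.15, 6.82, 6.49, 6.16]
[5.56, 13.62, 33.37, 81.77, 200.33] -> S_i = 5.56*2.45^i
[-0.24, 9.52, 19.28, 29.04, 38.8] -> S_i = -0.24 + 9.76*i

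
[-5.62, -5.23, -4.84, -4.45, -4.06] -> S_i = -5.62 + 0.39*i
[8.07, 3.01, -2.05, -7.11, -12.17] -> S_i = 8.07 + -5.06*i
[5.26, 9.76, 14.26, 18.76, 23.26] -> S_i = 5.26 + 4.50*i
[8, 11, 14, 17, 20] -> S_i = 8 + 3*i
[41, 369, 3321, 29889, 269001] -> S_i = 41*9^i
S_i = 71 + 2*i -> [71, 73, 75, 77, 79]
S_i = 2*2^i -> [2, 4, 8, 16, 32]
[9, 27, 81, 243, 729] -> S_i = 9*3^i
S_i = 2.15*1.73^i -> [2.15, 3.72, 6.43, 11.13, 19.26]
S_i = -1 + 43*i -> [-1, 42, 85, 128, 171]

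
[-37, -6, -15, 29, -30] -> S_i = Random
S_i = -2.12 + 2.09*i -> [-2.12, -0.03, 2.06, 4.15, 6.24]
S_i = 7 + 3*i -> [7, 10, 13, 16, 19]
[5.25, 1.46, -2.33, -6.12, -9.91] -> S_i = 5.25 + -3.79*i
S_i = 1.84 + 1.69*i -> [1.84, 3.53, 5.22, 6.91, 8.6]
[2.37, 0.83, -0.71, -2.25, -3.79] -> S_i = 2.37 + -1.54*i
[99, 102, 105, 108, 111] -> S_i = 99 + 3*i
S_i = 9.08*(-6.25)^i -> [9.08, -56.75, 354.69, -2216.8, 13854.98]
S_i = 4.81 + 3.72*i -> [4.81, 8.53, 12.25, 15.97, 19.69]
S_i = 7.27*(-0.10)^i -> [7.27, -0.73, 0.07, -0.01, 0.0]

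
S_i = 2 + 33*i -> [2, 35, 68, 101, 134]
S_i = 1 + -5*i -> [1, -4, -9, -14, -19]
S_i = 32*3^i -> [32, 96, 288, 864, 2592]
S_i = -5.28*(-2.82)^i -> [-5.28, 14.89, -41.99, 118.41, -333.91]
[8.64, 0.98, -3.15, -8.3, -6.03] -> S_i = Random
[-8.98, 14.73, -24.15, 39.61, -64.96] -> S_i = -8.98*(-1.64)^i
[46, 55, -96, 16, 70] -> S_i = Random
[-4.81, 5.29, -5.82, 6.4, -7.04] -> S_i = -4.81*(-1.10)^i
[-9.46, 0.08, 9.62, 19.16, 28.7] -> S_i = -9.46 + 9.54*i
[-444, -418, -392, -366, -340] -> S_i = -444 + 26*i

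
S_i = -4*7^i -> [-4, -28, -196, -1372, -9604]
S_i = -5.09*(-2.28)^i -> [-5.09, 11.61, -26.46, 60.33, -137.55]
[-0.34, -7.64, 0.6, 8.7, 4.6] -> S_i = Random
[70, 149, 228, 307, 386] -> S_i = 70 + 79*i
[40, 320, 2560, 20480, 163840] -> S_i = 40*8^i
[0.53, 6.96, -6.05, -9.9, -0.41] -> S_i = Random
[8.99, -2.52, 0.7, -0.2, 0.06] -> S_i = 8.99*(-0.28)^i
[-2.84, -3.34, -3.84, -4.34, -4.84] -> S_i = -2.84 + -0.50*i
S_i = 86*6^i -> [86, 516, 3096, 18576, 111456]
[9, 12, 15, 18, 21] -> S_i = 9 + 3*i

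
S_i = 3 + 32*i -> [3, 35, 67, 99, 131]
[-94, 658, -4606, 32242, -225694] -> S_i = -94*-7^i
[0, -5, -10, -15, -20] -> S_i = 0 + -5*i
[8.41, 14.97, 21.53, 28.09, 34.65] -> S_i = 8.41 + 6.56*i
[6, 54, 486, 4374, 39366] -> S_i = 6*9^i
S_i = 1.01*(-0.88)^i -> [1.01, -0.89, 0.78, -0.69, 0.61]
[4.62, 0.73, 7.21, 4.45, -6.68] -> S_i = Random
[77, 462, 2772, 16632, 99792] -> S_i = 77*6^i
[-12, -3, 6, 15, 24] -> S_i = -12 + 9*i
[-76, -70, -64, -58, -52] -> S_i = -76 + 6*i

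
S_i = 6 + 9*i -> [6, 15, 24, 33, 42]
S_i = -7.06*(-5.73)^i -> [-7.06, 40.45, -231.8, 1328.22, -7610.68]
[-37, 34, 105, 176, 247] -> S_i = -37 + 71*i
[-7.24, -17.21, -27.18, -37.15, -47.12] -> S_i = -7.24 + -9.97*i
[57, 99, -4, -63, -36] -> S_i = Random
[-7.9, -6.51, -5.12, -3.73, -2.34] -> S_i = -7.90 + 1.39*i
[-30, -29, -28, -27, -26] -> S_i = -30 + 1*i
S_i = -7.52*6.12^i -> [-7.52, -46.02, -281.66, -1723.74, -10549.3]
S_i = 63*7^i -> [63, 441, 3087, 21609, 151263]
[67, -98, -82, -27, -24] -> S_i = Random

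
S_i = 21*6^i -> [21, 126, 756, 4536, 27216]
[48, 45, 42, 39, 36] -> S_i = 48 + -3*i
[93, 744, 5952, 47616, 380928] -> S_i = 93*8^i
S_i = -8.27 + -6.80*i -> [-8.27, -15.07, -21.87, -28.67, -35.47]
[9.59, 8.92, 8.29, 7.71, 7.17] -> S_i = 9.59*0.93^i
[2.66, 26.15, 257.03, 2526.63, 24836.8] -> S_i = 2.66*9.83^i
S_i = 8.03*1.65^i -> [8.03, 13.25, 21.86, 36.07, 59.52]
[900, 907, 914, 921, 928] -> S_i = 900 + 7*i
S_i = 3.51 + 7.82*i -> [3.51, 11.33, 19.15, 26.97, 34.79]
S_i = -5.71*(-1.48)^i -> [-5.71, 8.45, -12.51, 18.51, -27.4]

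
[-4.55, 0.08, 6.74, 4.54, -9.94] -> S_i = Random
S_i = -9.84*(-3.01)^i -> [-9.84, 29.62, -89.15, 268.35, -807.72]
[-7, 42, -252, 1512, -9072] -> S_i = -7*-6^i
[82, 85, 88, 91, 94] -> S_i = 82 + 3*i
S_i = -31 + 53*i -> [-31, 22, 75, 128, 181]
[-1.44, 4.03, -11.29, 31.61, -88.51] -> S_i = -1.44*(-2.80)^i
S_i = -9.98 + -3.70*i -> [-9.98, -13.68, -17.38, -21.08, -24.78]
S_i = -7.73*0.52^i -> [-7.73, -4.02, -2.09, -1.09, -0.57]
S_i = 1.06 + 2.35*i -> [1.06, 3.41, 5.76, 8.11, 10.46]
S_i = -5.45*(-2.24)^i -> [-5.45, 12.21, -27.35, 61.25, -137.21]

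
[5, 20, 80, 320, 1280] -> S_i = 5*4^i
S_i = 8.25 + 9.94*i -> [8.25, 18.19, 28.13, 38.07, 48.01]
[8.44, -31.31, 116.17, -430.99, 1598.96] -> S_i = 8.44*(-3.71)^i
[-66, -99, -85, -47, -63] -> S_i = Random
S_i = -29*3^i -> [-29, -87, -261, -783, -2349]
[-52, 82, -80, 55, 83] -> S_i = Random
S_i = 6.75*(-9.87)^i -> [6.75, -66.62, 657.56, -6490.16, 64057.85]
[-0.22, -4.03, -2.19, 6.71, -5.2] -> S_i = Random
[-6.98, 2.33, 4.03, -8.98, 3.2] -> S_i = Random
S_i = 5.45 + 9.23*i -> [5.45, 14.68, 23.91, 33.14, 42.37]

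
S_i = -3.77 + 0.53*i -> [-3.77, -3.24, -2.71, -2.18, -1.65]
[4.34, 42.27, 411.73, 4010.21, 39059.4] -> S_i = 4.34*9.74^i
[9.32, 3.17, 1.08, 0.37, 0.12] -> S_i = 9.32*0.34^i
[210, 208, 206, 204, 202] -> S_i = 210 + -2*i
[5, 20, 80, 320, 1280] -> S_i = 5*4^i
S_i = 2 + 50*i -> [2, 52, 102, 152, 202]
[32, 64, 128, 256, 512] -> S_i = 32*2^i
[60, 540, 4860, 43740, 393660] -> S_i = 60*9^i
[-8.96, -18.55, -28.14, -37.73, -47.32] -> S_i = -8.96 + -9.59*i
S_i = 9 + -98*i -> [9, -89, -187, -285, -383]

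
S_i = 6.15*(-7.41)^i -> [6.15, -45.57, 337.68, -2502.24, 18541.63]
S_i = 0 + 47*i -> [0, 47, 94, 141, 188]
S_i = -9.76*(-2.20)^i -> [-9.76, 21.47, -47.24, 103.92, -228.63]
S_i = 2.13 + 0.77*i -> [2.13, 2.9, 3.67, 4.44, 5.21]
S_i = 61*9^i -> [61, 549, 4941, 44469, 400221]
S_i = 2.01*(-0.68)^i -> [2.01, -1.37, 0.93, -0.63, 0.43]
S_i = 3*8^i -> [3, 24, 192, 1536, 12288]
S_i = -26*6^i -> [-26, -156, -936, -5616, -33696]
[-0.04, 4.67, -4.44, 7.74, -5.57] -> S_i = Random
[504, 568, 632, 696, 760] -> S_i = 504 + 64*i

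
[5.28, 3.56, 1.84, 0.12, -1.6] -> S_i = 5.28 + -1.72*i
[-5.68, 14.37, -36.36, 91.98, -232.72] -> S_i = -5.68*(-2.53)^i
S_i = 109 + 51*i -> [109, 160, 211, 262, 313]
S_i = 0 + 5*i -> [0, 5, 10, 15, 20]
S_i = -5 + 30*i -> [-5, 25, 55, 85, 115]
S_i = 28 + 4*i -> [28, 32, 36, 40, 44]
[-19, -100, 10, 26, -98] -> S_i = Random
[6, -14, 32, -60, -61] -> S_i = Random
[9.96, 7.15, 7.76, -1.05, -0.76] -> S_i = Random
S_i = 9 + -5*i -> [9, 4, -1, -6, -11]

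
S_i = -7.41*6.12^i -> [-7.41, -45.35, -277.54, -1698.53, -10394.99]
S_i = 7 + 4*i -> [7, 11, 15, 19, 23]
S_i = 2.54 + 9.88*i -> [2.54, 12.42, 22.3, 32.18, 42.06]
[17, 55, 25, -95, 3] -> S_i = Random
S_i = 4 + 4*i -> [4, 8, 12, 16, 20]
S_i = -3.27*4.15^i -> [-3.27, -13.57, -56.32, -233.72, -969.93]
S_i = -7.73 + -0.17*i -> [-7.73, -7.9, -8.07, -8.24, -8.41]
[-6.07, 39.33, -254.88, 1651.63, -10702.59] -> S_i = -6.07*(-6.48)^i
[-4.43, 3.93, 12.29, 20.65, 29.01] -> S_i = -4.43 + 8.36*i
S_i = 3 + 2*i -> [3, 5, 7, 9, 11]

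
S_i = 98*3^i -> [98, 294, 882, 2646, 7938]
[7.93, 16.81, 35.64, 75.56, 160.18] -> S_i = 7.93*2.12^i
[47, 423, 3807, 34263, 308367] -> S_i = 47*9^i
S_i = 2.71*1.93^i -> [2.71, 5.23, 10.09, 19.48, 37.6]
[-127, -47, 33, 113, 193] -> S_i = -127 + 80*i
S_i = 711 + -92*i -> [711, 619, 527, 435, 343]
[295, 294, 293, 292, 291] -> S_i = 295 + -1*i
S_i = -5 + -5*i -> [-5, -10, -15, -20, -25]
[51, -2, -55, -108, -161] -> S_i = 51 + -53*i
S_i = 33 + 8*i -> [33, 41, 49, 57, 65]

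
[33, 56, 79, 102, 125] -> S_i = 33 + 23*i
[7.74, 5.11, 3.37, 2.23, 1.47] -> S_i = 7.74*0.66^i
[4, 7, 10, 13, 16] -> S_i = 4 + 3*i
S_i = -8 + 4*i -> [-8, -4, 0, 4, 8]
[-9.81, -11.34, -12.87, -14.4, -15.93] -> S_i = -9.81 + -1.53*i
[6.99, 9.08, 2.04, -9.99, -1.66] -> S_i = Random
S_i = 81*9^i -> [81, 729, 6561, 59049, 531441]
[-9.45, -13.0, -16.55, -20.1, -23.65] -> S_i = -9.45 + -3.55*i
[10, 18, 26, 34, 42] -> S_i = 10 + 8*i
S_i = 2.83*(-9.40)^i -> [2.83, -26.6, 250.06, -2350.55, 22095.2]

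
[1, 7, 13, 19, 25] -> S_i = 1 + 6*i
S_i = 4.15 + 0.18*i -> [4.15, 4.33, 4.51, 4.69, 4.87]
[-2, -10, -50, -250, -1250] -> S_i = -2*5^i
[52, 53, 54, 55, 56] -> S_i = 52 + 1*i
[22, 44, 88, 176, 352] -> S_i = 22*2^i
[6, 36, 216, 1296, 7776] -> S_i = 6*6^i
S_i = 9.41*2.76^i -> [9.41, 25.97, 71.68, 197.84, 546.04]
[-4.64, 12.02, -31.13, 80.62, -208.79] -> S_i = -4.64*(-2.59)^i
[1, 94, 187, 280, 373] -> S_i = 1 + 93*i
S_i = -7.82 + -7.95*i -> [-7.82, -15.77, -23.72, -31.67, -39.62]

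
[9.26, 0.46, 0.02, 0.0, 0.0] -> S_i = 9.26*0.05^i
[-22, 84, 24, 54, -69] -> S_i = Random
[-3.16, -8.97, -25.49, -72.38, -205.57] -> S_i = -3.16*2.84^i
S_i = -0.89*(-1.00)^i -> [-0.89, 0.89, -0.89, 0.89, -0.89]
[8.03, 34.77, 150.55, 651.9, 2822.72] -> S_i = 8.03*4.33^i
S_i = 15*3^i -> [15, 45, 135, 405, 1215]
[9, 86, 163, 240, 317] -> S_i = 9 + 77*i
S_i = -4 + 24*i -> [-4, 20, 44, 68, 92]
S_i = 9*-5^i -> [9, -45, 225, -1125, 5625]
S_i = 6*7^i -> [6, 42, 294, 2058, 14406]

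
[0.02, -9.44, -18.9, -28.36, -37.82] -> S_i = 0.02 + -9.46*i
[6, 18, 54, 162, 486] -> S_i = 6*3^i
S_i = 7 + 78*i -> [7, 85, 163, 241, 319]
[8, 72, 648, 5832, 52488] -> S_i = 8*9^i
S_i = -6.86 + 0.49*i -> [-6.86, -6.37, -5.88, -5.39, -4.9]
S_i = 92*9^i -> [92, 828, 7452, 67068, 603612]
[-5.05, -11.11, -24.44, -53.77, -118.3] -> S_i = -5.05*2.20^i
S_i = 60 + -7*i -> [60, 53, 46, 39, 32]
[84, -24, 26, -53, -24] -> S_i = Random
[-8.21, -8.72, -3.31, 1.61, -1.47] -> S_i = Random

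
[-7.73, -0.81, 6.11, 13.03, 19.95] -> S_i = -7.73 + 6.92*i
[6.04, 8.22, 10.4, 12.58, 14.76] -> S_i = 6.04 + 2.18*i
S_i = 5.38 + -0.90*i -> [5.38, 4.48, 3.58, 2.68, 1.78]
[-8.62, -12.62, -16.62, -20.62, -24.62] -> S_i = -8.62 + -4.00*i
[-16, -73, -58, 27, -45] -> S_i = Random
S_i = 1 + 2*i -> [1, 3, 5, 7, 9]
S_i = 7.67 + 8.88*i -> [7.67, 16.55, 25.43, 34.31, 43.19]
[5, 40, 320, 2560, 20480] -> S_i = 5*8^i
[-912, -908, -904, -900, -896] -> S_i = -912 + 4*i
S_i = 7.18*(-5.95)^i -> [7.18, -42.72, 254.19, -1512.43, 8998.96]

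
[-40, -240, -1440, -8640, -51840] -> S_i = -40*6^i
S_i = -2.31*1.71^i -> [-2.31, -3.95, -6.75, -11.55, -19.75]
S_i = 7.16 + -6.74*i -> [7.16, 0.42, -6.32, -13.06, -19.8]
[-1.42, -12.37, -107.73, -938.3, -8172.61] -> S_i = -1.42*8.71^i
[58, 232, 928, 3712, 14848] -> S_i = 58*4^i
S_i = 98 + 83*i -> [98, 181, 264, 347, 430]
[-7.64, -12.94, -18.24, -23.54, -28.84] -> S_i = -7.64 + -5.30*i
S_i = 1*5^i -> [1, 5, 25, 125, 625]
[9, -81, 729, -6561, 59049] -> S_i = 9*-9^i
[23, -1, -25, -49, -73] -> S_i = 23 + -24*i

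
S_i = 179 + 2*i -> [179, 181, 183, 185, 187]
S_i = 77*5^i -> [77, 385, 1925, 9625, 48125]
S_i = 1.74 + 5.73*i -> [1.74, 7.47, 13.2, 18.93, 24.66]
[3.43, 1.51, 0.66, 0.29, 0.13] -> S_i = 3.43*0.44^i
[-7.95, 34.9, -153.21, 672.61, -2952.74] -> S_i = -7.95*(-4.39)^i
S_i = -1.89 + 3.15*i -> [-1.89, 1.26, 4.41, 7.56, 10.71]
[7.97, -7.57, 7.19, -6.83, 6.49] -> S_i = 7.97*(-0.95)^i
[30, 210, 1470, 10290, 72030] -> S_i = 30*7^i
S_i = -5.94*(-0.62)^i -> [-5.94, 3.68, -2.28, 1.42, -0.88]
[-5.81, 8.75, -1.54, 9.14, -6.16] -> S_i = Random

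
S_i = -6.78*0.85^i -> [-6.78, -5.76, -4.9, -4.16, -3.54]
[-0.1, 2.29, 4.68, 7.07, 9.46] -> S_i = -0.10 + 2.39*i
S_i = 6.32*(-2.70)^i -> [6.32, -17.06, 46.07, -124.4, 335.87]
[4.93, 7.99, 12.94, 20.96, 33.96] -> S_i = 4.93*1.62^i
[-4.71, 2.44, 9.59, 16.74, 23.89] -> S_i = -4.71 + 7.15*i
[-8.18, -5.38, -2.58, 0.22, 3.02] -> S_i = -8.18 + 2.80*i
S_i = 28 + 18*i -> [28, 46, 64, 82, 100]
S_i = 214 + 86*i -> [214, 300, 386, 472, 558]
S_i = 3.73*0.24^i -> [3.73, 0.9, 0.21, 0.05, 0.01]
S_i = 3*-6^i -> [3, -18, 108, -648, 3888]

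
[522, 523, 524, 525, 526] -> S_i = 522 + 1*i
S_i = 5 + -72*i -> [5, -67, -139, -211, -283]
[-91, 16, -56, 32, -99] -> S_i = Random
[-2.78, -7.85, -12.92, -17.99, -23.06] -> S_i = -2.78 + -5.07*i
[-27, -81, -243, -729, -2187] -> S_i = -27*3^i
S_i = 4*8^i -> [4, 32, 256, 2048, 16384]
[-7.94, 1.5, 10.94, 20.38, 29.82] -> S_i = -7.94 + 9.44*i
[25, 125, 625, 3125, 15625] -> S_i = 25*5^i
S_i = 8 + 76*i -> [8, 84, 160, 236, 312]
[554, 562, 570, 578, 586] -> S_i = 554 + 8*i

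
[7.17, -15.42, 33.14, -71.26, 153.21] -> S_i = 7.17*(-2.15)^i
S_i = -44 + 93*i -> [-44, 49, 142, 235, 328]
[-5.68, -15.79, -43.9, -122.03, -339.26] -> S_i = -5.68*2.78^i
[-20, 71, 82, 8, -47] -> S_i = Random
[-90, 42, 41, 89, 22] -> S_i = Random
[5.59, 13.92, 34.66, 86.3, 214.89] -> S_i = 5.59*2.49^i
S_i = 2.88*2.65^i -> [2.88, 7.63, 20.22, 53.6, 142.03]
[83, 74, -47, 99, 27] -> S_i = Random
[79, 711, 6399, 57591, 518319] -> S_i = 79*9^i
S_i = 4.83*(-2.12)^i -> [4.83, -10.24, 21.71, -46.02, 97.56]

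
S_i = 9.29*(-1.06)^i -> [9.29, -9.85, 10.44, -11.06, 11.73]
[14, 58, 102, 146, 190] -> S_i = 14 + 44*i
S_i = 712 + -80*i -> [712, 632, 552, 472, 392]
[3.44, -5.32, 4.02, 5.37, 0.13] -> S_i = Random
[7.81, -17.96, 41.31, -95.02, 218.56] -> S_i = 7.81*(-2.30)^i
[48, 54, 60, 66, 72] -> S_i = 48 + 6*i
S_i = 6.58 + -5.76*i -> [6.58, 0.82, -4.94, -10.7, -16.46]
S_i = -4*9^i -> [-4, -36, -324, -2916, -26244]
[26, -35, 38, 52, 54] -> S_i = Random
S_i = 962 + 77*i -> [962, 1039, 1116, 1193, 1270]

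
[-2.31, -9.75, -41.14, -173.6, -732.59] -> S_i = -2.31*4.22^i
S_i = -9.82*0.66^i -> [-9.82, -6.48, -4.28, -2.82, -1.86]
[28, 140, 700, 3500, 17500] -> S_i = 28*5^i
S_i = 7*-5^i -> [7, -35, 175, -875, 4375]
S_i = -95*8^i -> [-95, -760, -6080, -48640, -389120]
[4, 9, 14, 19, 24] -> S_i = 4 + 5*i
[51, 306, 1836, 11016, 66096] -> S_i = 51*6^i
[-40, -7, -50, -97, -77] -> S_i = Random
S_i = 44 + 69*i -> [44, 113, 182, 251, 320]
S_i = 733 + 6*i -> [733, 739, 745, 751, 757]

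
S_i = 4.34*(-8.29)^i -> [4.34, -35.98, 298.26, -2472.6, 20497.83]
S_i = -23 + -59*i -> [-23, -82, -141, -200, -259]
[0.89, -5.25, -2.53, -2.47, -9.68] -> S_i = Random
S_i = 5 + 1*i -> [5, 6, 7, 8, 9]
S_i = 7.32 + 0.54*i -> [7.32, 7.86, 8.4, 8.94, 9.48]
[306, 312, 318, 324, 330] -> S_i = 306 + 6*i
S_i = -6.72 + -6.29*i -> [-6.72, -13.01, -19.3, -25.59, -31.88]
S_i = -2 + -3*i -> [-2, -5, -8, -11, -14]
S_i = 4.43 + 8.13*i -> [4.43, 12.56, 20.69, 28.82, 36.95]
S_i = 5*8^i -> [5, 40, 320, 2560, 20480]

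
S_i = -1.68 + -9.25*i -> [-1.68, -10.93, -20.18, -29.43, -38.68]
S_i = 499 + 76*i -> [499, 575, 651, 727, 803]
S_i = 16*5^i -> [16, 80, 400, 2000, 10000]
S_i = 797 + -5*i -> [797, 792, 787, 782, 777]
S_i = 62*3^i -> [62, 186, 558, 1674, 5022]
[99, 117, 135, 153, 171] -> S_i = 99 + 18*i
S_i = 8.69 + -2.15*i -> [8.69, 6.54, 4.39, 2.24, 0.09]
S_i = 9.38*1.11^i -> [9.38, 10.41, 11.56, 12.83, 14.24]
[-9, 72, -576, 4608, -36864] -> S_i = -9*-8^i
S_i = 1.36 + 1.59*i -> [1.36, 2.95, 4.54, 6.13, 7.72]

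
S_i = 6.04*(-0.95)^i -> [6.04, -5.74, 5.45, -5.18, 4.92]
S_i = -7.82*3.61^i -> [-7.82, -28.23, -101.91, -367.9, -1328.11]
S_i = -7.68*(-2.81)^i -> [-7.68, 21.58, -60.64, 170.4, -478.84]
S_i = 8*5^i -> [8, 40, 200, 1000, 5000]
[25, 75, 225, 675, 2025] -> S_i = 25*3^i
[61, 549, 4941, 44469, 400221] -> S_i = 61*9^i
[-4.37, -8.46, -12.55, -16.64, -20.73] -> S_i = -4.37 + -4.09*i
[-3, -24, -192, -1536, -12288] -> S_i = -3*8^i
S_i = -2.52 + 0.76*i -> [-2.52, -1.76, -1.0, -0.24, 0.52]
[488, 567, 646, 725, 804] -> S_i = 488 + 79*i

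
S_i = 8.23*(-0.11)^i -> [8.23, -0.91, 0.1, -0.01, 0.0]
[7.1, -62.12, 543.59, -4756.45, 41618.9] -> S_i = 7.10*(-8.75)^i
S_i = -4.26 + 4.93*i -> [-4.26, 0.67, 5.6, 10.53, 15.46]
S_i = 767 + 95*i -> [767, 862, 957, 1052, 1147]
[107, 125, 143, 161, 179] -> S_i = 107 + 18*i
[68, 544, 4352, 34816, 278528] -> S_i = 68*8^i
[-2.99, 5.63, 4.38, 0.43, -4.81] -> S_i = Random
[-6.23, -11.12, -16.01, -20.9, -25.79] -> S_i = -6.23 + -4.89*i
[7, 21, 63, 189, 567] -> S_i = 7*3^i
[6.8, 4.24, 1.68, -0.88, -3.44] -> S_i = 6.80 + -2.56*i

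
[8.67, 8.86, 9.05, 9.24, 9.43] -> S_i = 8.67 + 0.19*i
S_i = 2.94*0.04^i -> [2.94, 0.12, 0.0, 0.0, 0.0]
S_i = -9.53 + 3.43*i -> [-9.53, -6.1, -2.67, 0.76, 4.19]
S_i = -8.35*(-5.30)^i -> [-8.35, 44.26, -234.55, 1243.12, -6588.55]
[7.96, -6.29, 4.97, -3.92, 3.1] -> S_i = 7.96*(-0.79)^i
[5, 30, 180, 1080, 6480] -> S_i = 5*6^i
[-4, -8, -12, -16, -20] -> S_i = -4 + -4*i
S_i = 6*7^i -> [6, 42, 294, 2058, 14406]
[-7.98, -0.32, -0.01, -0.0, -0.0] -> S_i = -7.98*0.04^i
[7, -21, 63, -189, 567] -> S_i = 7*-3^i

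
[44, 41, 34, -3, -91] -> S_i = Random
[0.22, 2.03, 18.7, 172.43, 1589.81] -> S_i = 0.22*9.22^i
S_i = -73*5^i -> [-73, -365, -1825, -9125, -45625]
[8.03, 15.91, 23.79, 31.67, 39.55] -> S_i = 8.03 + 7.88*i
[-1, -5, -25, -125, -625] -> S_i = -1*5^i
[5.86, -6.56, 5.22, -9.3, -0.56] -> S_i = Random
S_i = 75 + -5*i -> [75, 70, 65, 60, 55]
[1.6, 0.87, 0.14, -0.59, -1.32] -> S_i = 1.60 + -0.73*i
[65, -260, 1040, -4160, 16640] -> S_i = 65*-4^i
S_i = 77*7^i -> [77, 539, 3773, 26411, 184877]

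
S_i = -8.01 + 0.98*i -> [-8.01, -7.03, -6.05, -5.07, -4.09]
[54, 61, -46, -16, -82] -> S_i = Random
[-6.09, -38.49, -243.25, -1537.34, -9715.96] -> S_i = -6.09*6.32^i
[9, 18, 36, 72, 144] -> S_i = 9*2^i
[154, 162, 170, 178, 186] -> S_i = 154 + 8*i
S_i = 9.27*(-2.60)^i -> [9.27, -24.1, 62.67, -162.93, 423.62]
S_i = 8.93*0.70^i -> [8.93, 6.25, 4.38, 3.06, 2.14]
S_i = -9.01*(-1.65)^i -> [-9.01, 14.87, -24.53, 40.47, -66.78]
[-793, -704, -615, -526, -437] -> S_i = -793 + 89*i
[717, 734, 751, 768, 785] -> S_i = 717 + 17*i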